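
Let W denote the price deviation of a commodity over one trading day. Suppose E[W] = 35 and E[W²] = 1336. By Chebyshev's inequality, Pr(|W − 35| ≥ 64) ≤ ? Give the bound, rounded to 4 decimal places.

0.0271

Var(W) = E[W²] − (E[W])² = 1336 − 1225 = 111.
Chebyshev's inequality: Pr(|W − μ| ≥ t) ≤ Var(W)/t² = 111/4096 = 0.0271.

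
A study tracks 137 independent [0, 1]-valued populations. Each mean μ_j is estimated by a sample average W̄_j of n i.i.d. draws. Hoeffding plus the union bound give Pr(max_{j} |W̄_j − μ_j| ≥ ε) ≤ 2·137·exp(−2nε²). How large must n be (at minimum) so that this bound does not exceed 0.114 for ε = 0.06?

1082

Need 2·137·exp(−2nε²) ≤ 0.114, i.e. exp(−2nε²) ≤ 0.114/274.
So 2nε² ≥ ln(274/0.114) = 7.784685.
Hence n ≥ 7.784685/(2·0.06²) = 1081.206.
The smallest integer n is 1082.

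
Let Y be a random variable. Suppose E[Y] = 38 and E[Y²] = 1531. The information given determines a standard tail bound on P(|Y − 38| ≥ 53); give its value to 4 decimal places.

0.0310

The first two moments determine the variance, so Chebyshev's inequality is the sharpest standard bound available.
Var(Y) = E[Y²] − (E[Y])² = 1531 − 1444 = 87.
Chebyshev's inequality: P(|Y − μ| ≥ t) ≤ Var(Y)/t² = 87/2809 = 0.0310.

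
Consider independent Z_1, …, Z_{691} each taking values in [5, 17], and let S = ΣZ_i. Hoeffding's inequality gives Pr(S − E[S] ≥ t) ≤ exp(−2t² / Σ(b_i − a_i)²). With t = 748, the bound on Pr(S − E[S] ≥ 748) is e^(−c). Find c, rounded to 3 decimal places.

11.246

Σ(b_i − a_i)² = 691·(12)² = 99504.
c = 2t²/99504 = 2·748²/99504 = 11.2459.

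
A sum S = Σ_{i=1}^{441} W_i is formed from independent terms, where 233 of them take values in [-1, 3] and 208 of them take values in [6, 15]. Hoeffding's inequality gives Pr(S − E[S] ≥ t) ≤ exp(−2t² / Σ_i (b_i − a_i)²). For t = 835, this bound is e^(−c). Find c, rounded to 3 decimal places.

Σ(b_i − a_i)² = 233·4² + 208·9² = 20576.
c = 2t² / 20576 = 2·835² / 20576 = 67.7707.

67.771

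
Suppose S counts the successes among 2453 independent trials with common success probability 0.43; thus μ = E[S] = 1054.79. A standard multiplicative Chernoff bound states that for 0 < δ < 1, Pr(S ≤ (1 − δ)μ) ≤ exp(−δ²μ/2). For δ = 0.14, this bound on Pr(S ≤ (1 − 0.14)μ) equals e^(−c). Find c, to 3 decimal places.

c = δ²μ/2 = 0.14²·1054.79/2 = 10.3369.

10.337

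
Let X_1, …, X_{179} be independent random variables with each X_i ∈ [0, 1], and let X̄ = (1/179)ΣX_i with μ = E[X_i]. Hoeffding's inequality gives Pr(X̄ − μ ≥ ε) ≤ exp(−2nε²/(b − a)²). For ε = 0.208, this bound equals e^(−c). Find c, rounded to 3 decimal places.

15.489

c = 2nε²/(b − a)² = 2·179·0.208² / 1² = 15.4885.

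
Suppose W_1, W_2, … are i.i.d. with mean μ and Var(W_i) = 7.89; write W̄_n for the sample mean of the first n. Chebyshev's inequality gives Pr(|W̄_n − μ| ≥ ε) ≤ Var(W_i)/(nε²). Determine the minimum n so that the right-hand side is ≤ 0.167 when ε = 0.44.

Require 7.89/(n·0.44²) ≤ 0.167, i.e. n ≥ 7.89/(0.167·0.44²) = 244.037.
The smallest integer n is 245.

245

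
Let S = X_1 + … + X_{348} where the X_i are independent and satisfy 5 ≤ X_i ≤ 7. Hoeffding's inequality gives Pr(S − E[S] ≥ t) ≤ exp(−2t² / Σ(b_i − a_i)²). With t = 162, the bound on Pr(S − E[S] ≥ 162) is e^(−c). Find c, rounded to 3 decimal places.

Σ(b_i − a_i)² = 348·(2)² = 1392.
c = 2t²/1392 = 2·162²/1392 = 37.7069.

37.707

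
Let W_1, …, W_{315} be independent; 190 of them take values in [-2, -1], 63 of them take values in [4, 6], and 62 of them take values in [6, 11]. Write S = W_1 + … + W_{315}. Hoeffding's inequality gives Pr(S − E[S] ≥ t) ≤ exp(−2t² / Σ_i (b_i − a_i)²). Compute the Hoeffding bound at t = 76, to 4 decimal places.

Σ(b_i − a_i)² = 190·1² + 63·2² + 62·5² = 1992.
Exponent = 2·76² / 1992 = 5.79920.
Bound = exp(−5.79920) = 0.00303.

0.0030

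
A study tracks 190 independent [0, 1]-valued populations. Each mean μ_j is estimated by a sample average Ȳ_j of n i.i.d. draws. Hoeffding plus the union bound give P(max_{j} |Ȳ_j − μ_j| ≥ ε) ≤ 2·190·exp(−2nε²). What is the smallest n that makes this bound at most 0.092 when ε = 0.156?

172

Need 2·190·exp(−2nε²) ≤ 0.092, i.e. exp(−2nε²) ≤ 0.092/380.
So 2nε² ≥ ln(380/0.092) = 8.326138.
Hence n ≥ 8.326138/(2·0.156²) = 171.066.
The smallest integer n is 172.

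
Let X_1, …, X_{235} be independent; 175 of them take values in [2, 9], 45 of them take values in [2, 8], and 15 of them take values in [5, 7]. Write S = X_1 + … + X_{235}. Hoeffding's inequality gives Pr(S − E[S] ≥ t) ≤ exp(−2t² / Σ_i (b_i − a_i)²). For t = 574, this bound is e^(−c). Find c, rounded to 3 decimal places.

Σ(b_i − a_i)² = 175·7² + 45·6² + 15·2² = 10255.
c = 2t² / 10255 = 2·574² / 10255 = 64.2567.

64.257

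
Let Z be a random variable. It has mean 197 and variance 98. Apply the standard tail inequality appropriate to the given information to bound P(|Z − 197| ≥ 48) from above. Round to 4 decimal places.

Mean and variance are known, so Chebyshev's inequality applies.
Chebyshev: P(|Z − μ| ≥ t) ≤ Var(Z)/t².
Bound = 98 / 2304 = 0.0425.

0.0425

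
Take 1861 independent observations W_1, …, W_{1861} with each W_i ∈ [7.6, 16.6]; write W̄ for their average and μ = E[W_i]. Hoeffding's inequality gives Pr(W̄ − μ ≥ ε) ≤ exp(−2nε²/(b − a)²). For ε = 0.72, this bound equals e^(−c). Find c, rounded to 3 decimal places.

23.821

c = 2nε²/(b − a)² = 2·1861·0.72² / 9² = 23.8208.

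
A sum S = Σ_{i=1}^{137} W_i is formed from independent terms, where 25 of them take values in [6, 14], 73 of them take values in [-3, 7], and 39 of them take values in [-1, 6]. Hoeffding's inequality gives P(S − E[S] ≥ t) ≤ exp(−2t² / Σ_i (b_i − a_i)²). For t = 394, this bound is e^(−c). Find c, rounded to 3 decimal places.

Σ(b_i − a_i)² = 25·8² + 73·10² + 39·7² = 10811.
c = 2t² / 10811 = 2·394² / 10811 = 28.7182.

28.718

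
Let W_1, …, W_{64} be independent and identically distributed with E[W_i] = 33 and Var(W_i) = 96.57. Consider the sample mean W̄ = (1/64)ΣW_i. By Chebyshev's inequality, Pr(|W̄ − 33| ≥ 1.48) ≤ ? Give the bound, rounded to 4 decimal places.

Var(W̄) = Var(W_i)/n = 96.57/64 = 1.5089.
Chebyshev: Pr(|W̄ − 33| ≥ 1.48) ≤ Var(W̄)/(1.48)² = 96.57/(64·1.48²) = 0.6889.

0.6889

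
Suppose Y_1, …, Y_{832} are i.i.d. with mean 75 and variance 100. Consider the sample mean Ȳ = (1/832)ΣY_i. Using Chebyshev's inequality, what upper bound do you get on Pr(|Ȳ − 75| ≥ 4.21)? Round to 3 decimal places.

0.007

Var(Ȳ) = Var(Y_i)/n = 100/832 = 0.12019.
Chebyshev: Pr(|Ȳ − 75| ≥ 4.21) ≤ Var(Ȳ)/(4.21)² = 100/(832·4.21²) = 0.0068.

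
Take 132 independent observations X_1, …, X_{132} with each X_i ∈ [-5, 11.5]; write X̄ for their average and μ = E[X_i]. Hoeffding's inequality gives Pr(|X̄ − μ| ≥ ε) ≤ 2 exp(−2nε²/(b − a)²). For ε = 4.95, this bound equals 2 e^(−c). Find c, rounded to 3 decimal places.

c = 2nε²/(b − a)² = 2·132·4.95² / 16.5² = 23.7600.

23.760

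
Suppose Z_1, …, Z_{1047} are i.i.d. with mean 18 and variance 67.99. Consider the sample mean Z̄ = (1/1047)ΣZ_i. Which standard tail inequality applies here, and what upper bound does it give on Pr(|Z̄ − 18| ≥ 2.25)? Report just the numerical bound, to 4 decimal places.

With mean and variance of each term known, Chebyshev's inequality bounds the deviation of the sum (or sample mean).
Var(Z̄) = Var(Z_i)/n = 67.99/1047 = 0.064938.
Chebyshev: Pr(|Z̄ − 18| ≥ 2.25) ≤ Var(Z̄)/(2.25)² = 67.99/(1047·2.25²) = 0.0128.

0.0128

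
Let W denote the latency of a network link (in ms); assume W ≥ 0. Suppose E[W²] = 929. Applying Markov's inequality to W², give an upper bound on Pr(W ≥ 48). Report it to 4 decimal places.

0.4032

Since W ≥ 0, the event {W ≥ 48} is the same as {W² ≥ 2304}.
Markov's inequality applied to W² gives Pr(W² ≥ 2304) ≤ E[W²]/2304 = 929/2304 = 0.4032.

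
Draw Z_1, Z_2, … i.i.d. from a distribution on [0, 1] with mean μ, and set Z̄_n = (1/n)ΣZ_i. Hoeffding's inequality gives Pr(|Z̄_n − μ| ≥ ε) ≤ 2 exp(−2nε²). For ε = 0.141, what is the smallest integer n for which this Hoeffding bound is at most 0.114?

73

Require 2·exp(−2nε²) ≤ 0.114, i.e. 2nε² ≥ ln(2/0.114) = 2.864704.
So n ≥ 2.864704 / (2·0.141²) = 72.046.
The smallest integer n is 73.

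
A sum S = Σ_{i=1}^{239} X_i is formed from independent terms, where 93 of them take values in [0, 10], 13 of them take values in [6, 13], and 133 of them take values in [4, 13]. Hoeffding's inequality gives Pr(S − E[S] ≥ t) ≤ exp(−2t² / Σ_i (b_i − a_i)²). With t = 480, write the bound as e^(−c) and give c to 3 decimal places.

22.250

Σ(b_i − a_i)² = 93·10² + 13·7² + 133·9² = 20710.
c = 2t² / 20710 = 2·480² / 20710 = 22.2501.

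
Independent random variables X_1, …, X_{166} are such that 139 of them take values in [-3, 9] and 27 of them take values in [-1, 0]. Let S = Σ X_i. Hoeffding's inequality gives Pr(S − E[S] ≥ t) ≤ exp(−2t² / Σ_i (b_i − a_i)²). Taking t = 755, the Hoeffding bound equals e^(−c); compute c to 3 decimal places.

Σ(b_i − a_i)² = 139·12² + 27·1² = 20043.
c = 2t² / 20043 = 2·755² / 20043 = 56.8802.

56.880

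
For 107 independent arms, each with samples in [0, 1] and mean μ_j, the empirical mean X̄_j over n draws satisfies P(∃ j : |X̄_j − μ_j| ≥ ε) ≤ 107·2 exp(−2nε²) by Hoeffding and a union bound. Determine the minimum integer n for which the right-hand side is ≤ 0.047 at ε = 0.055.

Need 2·107·exp(−2nε²) ≤ 0.047, i.e. exp(−2nε²) ≤ 0.047/214.
So 2nε² ≥ ln(214/0.047) = 8.423584.
Hence n ≥ 8.423584/(2·0.055²) = 1392.328.
The smallest integer n is 1393.

1393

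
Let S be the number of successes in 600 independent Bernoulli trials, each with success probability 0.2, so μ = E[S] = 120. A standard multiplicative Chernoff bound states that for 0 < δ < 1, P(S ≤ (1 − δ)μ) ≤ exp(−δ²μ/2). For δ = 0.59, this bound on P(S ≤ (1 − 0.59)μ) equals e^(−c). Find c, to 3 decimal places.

c = δ²μ/2 = 0.59²·120/2 = 20.8860.

20.886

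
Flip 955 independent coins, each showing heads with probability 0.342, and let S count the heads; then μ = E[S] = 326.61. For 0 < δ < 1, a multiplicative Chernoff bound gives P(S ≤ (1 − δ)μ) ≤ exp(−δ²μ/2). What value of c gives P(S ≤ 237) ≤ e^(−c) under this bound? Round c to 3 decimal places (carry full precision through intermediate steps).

Write 237 = (1 − δ)μ, so δ = 1 − 237/326.61 = 0.2743639…
Then the exponent is δ²μ/2 = (μ − 237)²/(2μ) = 12.292875.

12.293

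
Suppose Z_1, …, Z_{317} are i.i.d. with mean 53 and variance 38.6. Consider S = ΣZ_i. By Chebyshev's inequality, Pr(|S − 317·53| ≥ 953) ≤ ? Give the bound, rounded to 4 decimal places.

0.0135

Var(S) = n·Var(Z_i) = 317·38.6 = 12236.2.
Chebyshev: Pr(|S − 317·53| ≥ 953) ≤ Var(S)/953² = 12236.2/908209 = 0.0135.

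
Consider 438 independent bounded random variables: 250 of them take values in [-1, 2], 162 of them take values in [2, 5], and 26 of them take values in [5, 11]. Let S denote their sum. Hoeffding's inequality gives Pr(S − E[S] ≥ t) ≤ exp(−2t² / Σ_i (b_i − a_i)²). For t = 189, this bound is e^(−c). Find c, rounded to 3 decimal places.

Σ(b_i − a_i)² = 250·3² + 162·3² + 26·6² = 4644.
c = 2t² / 4644 = 2·189² / 4644 = 15.3837.

15.384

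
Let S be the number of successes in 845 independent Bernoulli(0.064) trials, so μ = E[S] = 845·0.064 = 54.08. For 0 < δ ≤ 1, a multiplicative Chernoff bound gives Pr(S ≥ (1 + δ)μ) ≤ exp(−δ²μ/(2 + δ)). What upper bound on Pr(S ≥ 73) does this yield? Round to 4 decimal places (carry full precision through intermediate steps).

0.0598

Write 73 = (1 + δ)μ, so δ = 73/54.08 − 1 = 0.3498521…
Then the exponent is δ²μ/(2 + δ) = (73 − μ)² / (μ·(2 + δ)) = 2.816859.
Bound = exp(−2.816859) = 0.05979.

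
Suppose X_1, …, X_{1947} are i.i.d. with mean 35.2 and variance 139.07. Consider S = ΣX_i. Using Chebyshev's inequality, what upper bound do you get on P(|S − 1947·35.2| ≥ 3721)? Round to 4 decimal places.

Var(S) = n·Var(X_i) = 1947·139.07 = 270769.29.
Chebyshev: P(|S − 1947·35.2| ≥ 3721) ≤ Var(S)/3721² = 270769.29/13845841 = 0.0196.

0.0196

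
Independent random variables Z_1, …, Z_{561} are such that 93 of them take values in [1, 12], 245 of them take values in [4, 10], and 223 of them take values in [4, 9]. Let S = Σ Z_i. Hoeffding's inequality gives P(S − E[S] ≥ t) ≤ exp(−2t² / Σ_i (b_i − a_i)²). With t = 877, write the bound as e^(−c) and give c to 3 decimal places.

Σ(b_i − a_i)² = 93·11² + 245·6² + 223·5² = 25648.
c = 2t² / 25648 = 2·877² / 25648 = 59.9757.

59.976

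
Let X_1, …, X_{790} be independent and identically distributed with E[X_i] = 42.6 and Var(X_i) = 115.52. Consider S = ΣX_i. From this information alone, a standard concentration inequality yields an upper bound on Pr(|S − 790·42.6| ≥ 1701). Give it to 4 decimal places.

0.0315

With mean and variance of each term known, Chebyshev's inequality bounds the deviation of the sum (or sample mean).
Var(S) = n·Var(X_i) = 790·115.52 = 91260.8.
Chebyshev: Pr(|S − 790·42.6| ≥ 1701) ≤ Var(S)/1701² = 91260.8/2893401 = 0.0315.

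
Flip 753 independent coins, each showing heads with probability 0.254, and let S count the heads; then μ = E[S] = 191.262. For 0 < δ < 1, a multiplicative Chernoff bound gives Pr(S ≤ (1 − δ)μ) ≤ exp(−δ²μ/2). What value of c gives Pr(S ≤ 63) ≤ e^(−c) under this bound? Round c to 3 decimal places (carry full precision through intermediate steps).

43.007

Write 63 = (1 − δ)μ, so δ = 1 − 63/191.262 = 0.6706089…
Then the exponent is δ²μ/2 = (μ − 63)²/(2μ) = 43.006820.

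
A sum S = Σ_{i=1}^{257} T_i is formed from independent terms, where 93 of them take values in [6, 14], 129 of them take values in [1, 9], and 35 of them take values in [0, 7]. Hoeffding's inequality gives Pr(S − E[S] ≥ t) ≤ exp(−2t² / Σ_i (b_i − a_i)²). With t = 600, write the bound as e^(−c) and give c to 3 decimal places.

Σ(b_i − a_i)² = 93·8² + 129·8² + 35·7² = 15923.
c = 2t² / 15923 = 2·600² / 15923 = 45.2176.

45.218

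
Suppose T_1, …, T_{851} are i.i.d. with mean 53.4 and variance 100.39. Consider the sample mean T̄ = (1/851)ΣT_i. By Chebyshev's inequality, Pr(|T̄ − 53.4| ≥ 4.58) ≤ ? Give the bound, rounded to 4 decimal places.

0.0056

Var(T̄) = Var(T_i)/n = 100.39/851 = 0.11797.
Chebyshev: Pr(|T̄ − 53.4| ≥ 4.58) ≤ Var(T̄)/(4.58)² = 100.39/(851·4.58²) = 0.0056.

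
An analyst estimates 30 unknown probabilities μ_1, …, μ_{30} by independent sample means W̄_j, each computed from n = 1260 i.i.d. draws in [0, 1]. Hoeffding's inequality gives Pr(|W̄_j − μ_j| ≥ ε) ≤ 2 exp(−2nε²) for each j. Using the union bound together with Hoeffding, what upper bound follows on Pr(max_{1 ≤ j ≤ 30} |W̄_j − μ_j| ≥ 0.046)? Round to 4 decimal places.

Per-experiment Hoeffding bound: 2·exp(−2·1260·0.046²) = 2·exp(−5.33232) = 0.0096657.
Union bound over 30 events: 30·0.0096657 = 0.28997.

0.2900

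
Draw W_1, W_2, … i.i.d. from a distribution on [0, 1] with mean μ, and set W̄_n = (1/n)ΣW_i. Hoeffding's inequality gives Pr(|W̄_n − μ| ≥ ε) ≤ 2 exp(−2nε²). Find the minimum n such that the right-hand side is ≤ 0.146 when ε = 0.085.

182

Require 2·exp(−2nε²) ≤ 0.146, i.e. 2nε² ≥ ln(2/0.146) = 2.617296.
So n ≥ 2.617296 / (2·0.085²) = 181.128.
The smallest integer n is 182.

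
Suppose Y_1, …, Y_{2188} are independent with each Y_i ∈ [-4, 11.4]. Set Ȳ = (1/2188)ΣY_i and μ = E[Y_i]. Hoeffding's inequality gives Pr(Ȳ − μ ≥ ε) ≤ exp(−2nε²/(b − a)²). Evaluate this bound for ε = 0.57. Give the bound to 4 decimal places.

0.0025

Exponent: 2nε²/(b − a)² = 2·2188·0.57² / 15.4² = 5.99495.
Bound = exp(−5.99495) = 0.00249.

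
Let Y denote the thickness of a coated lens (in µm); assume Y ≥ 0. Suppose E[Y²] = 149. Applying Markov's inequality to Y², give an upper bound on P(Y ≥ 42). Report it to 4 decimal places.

0.0845

Since Y ≥ 0, the event {Y ≥ 42} is the same as {Y² ≥ 1764}.
Markov's inequality applied to Y² gives P(Y² ≥ 1764) ≤ E[Y²]/1764 = 149/1764 = 0.0845.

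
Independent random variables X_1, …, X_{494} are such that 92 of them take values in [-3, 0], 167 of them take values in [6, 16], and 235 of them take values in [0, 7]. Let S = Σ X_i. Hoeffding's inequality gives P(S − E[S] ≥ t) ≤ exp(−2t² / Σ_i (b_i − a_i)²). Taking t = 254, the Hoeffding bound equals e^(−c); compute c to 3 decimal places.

4.443

Σ(b_i − a_i)² = 92·3² + 167·10² + 235·7² = 29043.
c = 2t² / 29043 = 2·254² / 29043 = 4.4428.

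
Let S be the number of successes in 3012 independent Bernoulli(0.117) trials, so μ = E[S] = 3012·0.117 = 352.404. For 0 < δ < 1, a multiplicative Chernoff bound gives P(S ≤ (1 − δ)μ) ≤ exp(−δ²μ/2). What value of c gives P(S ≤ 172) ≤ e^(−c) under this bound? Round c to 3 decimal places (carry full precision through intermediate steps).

46.177

Write 172 = (1 − δ)μ, so δ = 1 − 172/352.404 = 0.5119238…
Then the exponent is δ²μ/2 = (μ − 172)²/(2μ) = 46.176552.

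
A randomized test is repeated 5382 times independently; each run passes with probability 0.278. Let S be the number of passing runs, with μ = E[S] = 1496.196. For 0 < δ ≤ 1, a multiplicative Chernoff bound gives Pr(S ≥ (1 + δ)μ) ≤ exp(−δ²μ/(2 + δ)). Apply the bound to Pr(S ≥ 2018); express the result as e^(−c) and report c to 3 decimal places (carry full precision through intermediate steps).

77.480

Write 2018 = (1 + δ)μ, so δ = 2018/1496.196 − 1 = 0.3487538…
Then the exponent is δ²μ/(2 + δ) = (2018 − μ)² / (μ·(2 + δ)) = 77.479860.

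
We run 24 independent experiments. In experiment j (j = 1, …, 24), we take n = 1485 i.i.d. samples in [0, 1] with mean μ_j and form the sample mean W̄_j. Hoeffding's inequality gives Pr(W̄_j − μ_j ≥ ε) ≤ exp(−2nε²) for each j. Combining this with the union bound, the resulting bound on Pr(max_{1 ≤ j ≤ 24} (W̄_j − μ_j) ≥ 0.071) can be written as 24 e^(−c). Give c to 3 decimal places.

Union bound over the 24 events: Pr(max_{1 ≤ j ≤ 24} (W̄_j − μ_j) ≥ 0.071) ≤ 24·exp(−2nε²) = 24 exp(−2·1485·0.071²).
So c = 2·1485·0.071² = 14.9718.

14.972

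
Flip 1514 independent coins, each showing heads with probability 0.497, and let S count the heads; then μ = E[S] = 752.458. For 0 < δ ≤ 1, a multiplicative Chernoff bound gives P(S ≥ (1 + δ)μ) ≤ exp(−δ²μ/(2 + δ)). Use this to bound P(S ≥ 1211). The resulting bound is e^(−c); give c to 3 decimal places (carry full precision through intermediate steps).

Write 1211 = (1 + δ)μ, so δ = 1211/752.458 − 1 = 0.6093922…
Then the exponent is δ²μ/(2 + δ) = (1211 − μ)² / (μ·(2 + δ)) = 107.086969.

107.087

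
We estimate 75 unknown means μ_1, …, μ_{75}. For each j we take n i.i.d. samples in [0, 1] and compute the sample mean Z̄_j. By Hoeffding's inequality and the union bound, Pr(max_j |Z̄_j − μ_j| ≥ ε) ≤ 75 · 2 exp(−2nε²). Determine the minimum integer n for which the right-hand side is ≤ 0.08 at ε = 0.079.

604

Need 2·75·exp(−2nε²) ≤ 0.08, i.e. exp(−2nε²) ≤ 0.08/150.
So 2nε² ≥ ln(150/0.08) = 7.536364.
Hence n ≥ 7.536364/(2·0.079²) = 603.779.
The smallest integer n is 604.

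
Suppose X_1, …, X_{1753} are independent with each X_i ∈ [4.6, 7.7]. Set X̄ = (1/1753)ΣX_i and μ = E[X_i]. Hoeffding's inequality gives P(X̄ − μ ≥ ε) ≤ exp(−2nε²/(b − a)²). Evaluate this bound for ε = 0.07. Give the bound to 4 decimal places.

0.1674

Exponent: 2nε²/(b − a)² = 2·1753·0.07² / 3.1² = 1.78766.
Bound = exp(−1.78766) = 0.16735.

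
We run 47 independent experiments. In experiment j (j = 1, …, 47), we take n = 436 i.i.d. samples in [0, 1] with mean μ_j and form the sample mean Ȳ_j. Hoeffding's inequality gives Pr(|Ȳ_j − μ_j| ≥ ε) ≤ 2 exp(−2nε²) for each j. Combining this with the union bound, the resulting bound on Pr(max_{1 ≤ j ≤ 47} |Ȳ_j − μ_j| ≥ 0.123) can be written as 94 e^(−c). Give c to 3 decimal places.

Union bound over the 47 events: Pr(max_{1 ≤ j ≤ 47} |Ȳ_j − μ_j| ≥ 0.123) ≤ 47·2·exp(−2nε²) = 94 exp(−2·436·0.123²).
So c = 2·436·0.123² = 13.1925.

13.192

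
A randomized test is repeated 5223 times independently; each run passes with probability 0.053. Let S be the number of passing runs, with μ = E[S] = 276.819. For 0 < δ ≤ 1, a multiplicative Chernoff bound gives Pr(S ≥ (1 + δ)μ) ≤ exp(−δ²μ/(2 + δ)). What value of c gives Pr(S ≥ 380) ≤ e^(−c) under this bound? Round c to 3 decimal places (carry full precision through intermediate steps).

Write 380 = (1 + δ)μ, so δ = 380/276.819 − 1 = 0.3727381…
Then the exponent is δ²μ/(2 + δ) = (380 − μ)² / (μ·(2 + δ)) = 16.208908.

16.209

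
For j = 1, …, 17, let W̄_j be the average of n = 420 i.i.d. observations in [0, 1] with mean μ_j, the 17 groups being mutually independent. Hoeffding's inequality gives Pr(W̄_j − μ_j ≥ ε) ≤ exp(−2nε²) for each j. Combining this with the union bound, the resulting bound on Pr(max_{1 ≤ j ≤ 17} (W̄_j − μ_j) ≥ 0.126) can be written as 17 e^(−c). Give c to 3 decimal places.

13.336

Union bound over the 17 events: Pr(max_{1 ≤ j ≤ 17} (W̄_j − μ_j) ≥ 0.126) ≤ 17·exp(−2nε²) = 17 exp(−2·420·0.126²).
So c = 2·420·0.126² = 13.3358.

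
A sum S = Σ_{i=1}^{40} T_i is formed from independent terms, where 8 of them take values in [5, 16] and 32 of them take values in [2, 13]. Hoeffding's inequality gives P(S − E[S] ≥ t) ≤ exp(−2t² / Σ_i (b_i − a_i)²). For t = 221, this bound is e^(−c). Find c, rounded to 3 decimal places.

Σ(b_i − a_i)² = 8·11² + 32·11² = 4840.
c = 2t² / 4840 = 2·221² / 4840 = 20.1822.

20.182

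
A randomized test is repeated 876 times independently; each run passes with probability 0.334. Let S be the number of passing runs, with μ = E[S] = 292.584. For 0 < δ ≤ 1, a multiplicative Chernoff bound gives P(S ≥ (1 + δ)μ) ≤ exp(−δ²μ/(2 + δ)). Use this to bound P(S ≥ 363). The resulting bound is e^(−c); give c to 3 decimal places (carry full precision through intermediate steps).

Write 363 = (1 + δ)μ, so δ = 363/292.584 − 1 = 0.2406693…
Then the exponent is δ²μ/(2 + δ) = (363 − μ)² / (μ·(2 + δ)) = 7.563353.

7.563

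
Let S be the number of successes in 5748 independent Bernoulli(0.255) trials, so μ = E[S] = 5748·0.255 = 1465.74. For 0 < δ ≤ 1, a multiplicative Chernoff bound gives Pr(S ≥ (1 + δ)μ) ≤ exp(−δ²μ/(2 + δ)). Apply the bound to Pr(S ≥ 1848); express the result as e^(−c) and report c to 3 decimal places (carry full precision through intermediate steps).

44.096

Write 1848 = (1 + δ)μ, so δ = 1848/1465.74 − 1 = 0.2607966…
Then the exponent is δ²μ/(2 + δ) = (1848 − μ)² / (μ·(2 + δ)) = 44.096009.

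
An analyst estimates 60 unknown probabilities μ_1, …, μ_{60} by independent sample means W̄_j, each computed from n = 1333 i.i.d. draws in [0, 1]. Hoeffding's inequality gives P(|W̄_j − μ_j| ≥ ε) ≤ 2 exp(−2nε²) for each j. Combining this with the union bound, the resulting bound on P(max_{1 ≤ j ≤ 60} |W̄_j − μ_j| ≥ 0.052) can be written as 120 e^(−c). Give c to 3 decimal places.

Union bound over the 60 events: P(max_{1 ≤ j ≤ 60} |W̄_j − μ_j| ≥ 0.052) ≤ 60·2·exp(−2nε²) = 120 exp(−2·1333·0.052²).
So c = 2·1333·0.052² = 7.2089.

7.209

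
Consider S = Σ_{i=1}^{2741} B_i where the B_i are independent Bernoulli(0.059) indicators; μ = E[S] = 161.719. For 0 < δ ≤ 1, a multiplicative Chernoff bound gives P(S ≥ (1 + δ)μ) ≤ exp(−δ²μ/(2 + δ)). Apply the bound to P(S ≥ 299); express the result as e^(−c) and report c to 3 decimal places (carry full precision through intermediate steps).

40.906

Write 299 = (1 + δ)μ, so δ = 299/161.719 − 1 = 0.848886…
Then the exponent is δ²μ/(2 + δ) = (299 − μ)² / (μ·(2 + δ)) = 40.905786.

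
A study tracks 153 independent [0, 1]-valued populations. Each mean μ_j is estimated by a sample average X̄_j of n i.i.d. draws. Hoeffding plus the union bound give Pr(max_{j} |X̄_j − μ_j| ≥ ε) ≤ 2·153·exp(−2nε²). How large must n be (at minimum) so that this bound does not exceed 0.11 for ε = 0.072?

Need 2·153·exp(−2nε²) ≤ 0.11, i.e. exp(−2nε²) ≤ 0.11/306.
So 2nε² ≥ ln(306/0.11) = 7.930860.
Hence n ≥ 7.930860/(2·0.072²) = 764.936.
The smallest integer n is 765.

765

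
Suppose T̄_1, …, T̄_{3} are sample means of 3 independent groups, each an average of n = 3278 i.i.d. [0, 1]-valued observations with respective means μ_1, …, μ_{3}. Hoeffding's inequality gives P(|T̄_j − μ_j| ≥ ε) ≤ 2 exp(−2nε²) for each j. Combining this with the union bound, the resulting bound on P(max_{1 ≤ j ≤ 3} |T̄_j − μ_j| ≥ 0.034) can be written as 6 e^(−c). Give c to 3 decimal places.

7.579

Union bound over the 3 events: P(max_{1 ≤ j ≤ 3} |T̄_j − μ_j| ≥ 0.034) ≤ 3·2·exp(−2nε²) = 6 exp(−2·3278·0.034²).
So c = 2·3278·0.034² = 7.5787.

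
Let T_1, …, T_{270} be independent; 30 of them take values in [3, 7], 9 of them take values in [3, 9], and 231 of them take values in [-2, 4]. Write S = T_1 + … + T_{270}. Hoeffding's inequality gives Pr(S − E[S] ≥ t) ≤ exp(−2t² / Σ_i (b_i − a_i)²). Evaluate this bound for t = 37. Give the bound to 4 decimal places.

Σ(b_i − a_i)² = 30·4² + 9·6² + 231·6² = 9120.
Exponent = 2·37² / 9120 = 0.30022.
Bound = exp(−0.30022) = 0.74066.

0.7407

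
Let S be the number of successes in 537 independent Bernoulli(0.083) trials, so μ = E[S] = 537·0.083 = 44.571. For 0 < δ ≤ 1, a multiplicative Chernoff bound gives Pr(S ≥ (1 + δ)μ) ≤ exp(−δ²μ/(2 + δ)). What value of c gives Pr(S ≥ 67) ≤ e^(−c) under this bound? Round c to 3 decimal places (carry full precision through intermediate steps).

4.509

Write 67 = (1 + δ)μ, so δ = 67/44.571 − 1 = 0.5032196…
Then the exponent is δ²μ/(2 + δ) = (67 − μ)² / (μ·(2 + δ)) = 4.508878.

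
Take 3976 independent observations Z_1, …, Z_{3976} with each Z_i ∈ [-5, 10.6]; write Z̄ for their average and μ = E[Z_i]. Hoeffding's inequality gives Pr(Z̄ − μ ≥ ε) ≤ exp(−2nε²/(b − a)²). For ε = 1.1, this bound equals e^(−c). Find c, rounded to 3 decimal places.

39.538

c = 2nε²/(b − a)² = 2·3976·1.1² / 15.6² = 39.5378.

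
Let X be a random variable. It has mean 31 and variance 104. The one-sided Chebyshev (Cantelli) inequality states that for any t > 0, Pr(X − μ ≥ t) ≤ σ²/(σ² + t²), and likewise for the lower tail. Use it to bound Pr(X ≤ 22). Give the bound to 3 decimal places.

Here σ² = 104 and t = 9, so σ² + t² = 185.
Cantelli's bound: 104/185 = 0.5622.

0.562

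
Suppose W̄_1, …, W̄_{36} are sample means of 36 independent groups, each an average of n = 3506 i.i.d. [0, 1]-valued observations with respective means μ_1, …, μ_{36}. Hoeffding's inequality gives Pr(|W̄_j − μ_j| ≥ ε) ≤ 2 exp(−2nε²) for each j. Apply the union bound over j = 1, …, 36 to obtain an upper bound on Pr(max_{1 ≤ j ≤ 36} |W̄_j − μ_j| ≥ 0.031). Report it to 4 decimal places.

0.0853

Per-experiment Hoeffding bound: 2·exp(−2·3506·0.031²) = 2·exp(−6.73853) = 0.0023688.
Union bound over 36 events: 36·0.0023688 = 0.08528.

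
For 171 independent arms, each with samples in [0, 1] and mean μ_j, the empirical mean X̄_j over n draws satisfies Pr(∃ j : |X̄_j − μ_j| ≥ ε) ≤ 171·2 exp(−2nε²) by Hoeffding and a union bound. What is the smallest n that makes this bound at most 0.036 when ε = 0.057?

1410

Need 2·171·exp(−2nε²) ≤ 0.036, i.e. exp(−2nε²) ≤ 0.036/342.
So 2nε² ≥ ln(342/0.036) = 9.159047.
Hence n ≥ 9.159047/(2·0.057²) = 1409.518.
The smallest integer n is 1410.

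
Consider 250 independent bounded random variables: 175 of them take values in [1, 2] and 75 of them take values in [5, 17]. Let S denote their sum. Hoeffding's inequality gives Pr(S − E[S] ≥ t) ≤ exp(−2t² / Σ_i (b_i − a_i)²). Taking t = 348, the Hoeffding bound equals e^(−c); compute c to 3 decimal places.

Σ(b_i − a_i)² = 175·1² + 75·12² = 10975.
c = 2t² / 10975 = 2·348² / 10975 = 22.0691.

22.069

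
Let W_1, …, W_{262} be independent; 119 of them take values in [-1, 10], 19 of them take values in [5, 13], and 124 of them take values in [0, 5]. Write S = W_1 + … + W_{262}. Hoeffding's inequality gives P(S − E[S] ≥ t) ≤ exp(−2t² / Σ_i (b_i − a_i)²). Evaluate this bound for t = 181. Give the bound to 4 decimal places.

0.0302

Σ(b_i − a_i)² = 119·11² + 19·8² + 124·5² = 18715.
Exponent = 2·181² / 18715 = 3.50104.
Bound = exp(−3.50104) = 0.03017.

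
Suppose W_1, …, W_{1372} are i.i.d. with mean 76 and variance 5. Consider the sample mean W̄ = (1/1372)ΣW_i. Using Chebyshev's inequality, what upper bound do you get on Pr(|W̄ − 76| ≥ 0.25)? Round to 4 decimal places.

0.0583

Var(W̄) = Var(W_i)/n = 5/1372 = 0.0036443.
Chebyshev: Pr(|W̄ − 76| ≥ 0.25) ≤ Var(W̄)/(0.25)² = 5/(1372·0.25²) = 0.0583.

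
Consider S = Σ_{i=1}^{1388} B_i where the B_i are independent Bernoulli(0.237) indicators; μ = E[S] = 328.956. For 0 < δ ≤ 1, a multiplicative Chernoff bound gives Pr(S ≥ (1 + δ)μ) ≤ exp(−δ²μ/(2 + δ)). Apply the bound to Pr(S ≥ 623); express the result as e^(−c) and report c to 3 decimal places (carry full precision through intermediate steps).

Write 623 = (1 + δ)μ, so δ = 623/328.956 − 1 = 0.8938703…
Then the exponent is δ²μ/(2 + δ) = (623 − μ)² / (μ·(2 + δ)) = 90.825494.

90.825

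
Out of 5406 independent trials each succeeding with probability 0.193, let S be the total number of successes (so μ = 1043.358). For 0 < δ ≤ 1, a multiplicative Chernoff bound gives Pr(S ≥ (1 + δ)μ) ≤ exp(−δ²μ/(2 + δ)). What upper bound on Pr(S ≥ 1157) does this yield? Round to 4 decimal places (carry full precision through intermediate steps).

Write 1157 = (1 + δ)μ, so δ = 1157/1043.358 − 1 = 0.1089195…
Then the exponent is δ²μ/(2 + δ) = (1157 − μ)² / (μ·(2 + δ)) = 5.869274.
Bound = exp(−5.869274) = 0.00282.

0.0028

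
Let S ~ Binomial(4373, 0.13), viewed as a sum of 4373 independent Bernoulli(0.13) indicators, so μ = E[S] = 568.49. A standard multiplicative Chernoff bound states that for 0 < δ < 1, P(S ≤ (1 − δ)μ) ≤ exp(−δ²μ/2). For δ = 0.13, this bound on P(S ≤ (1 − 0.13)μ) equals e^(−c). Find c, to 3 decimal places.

4.804

c = δ²μ/2 = 0.13²·568.49/2 = 4.8037.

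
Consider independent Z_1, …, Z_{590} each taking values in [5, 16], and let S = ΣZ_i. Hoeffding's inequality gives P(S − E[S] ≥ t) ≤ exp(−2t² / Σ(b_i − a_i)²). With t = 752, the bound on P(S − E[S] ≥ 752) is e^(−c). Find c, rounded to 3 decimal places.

15.843

Σ(b_i − a_i)² = 590·(11)² = 71390.
c = 2t²/71390 = 2·752²/71390 = 15.8427.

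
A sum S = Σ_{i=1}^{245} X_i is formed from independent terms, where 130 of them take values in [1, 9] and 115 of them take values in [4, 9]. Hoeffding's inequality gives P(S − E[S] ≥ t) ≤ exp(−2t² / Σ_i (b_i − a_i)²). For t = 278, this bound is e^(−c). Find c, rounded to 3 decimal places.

13.807

Σ(b_i − a_i)² = 130·8² + 115·5² = 11195.
c = 2t² / 11195 = 2·278² / 11195 = 13.8069.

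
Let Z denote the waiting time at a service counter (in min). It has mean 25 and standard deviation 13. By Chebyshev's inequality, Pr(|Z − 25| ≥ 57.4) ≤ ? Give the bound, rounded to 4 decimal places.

0.0513

Chebyshev: Pr(|Z − μ| ≥ t) ≤ Var(Z)/t².
Var(Z) = σ² = 13² = 169.
Bound = 169 / 3294.76 = 0.0513.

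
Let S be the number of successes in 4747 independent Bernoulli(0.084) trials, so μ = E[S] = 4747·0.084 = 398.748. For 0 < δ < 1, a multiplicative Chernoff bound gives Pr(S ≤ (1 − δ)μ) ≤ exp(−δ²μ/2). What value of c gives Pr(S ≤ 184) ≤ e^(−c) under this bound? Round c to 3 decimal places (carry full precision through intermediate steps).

57.827

Write 184 = (1 − δ)μ, so δ = 1 − 184/398.748 = 0.5385557…
Then the exponent is δ²μ/2 = (μ − 184)²/(2μ) = 57.826878.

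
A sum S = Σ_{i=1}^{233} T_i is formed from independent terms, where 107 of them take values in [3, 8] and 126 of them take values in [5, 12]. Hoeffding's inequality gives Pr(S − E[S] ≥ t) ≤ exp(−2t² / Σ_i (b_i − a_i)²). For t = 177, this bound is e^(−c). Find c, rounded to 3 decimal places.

7.081

Σ(b_i − a_i)² = 107·5² + 126·7² = 8849.
c = 2t² / 8849 = 2·177² / 8849 = 7.0808.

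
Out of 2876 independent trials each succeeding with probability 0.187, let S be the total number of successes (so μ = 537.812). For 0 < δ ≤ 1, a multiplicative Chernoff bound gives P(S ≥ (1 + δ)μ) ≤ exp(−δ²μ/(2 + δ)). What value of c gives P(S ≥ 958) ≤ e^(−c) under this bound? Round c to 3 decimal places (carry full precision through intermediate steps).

Write 958 = (1 + δ)μ, so δ = 958/537.812 − 1 = 0.7812916…
Then the exponent is δ²μ/(2 + δ) = (958 − μ)² / (μ·(2 + δ)) = 118.034857.

118.035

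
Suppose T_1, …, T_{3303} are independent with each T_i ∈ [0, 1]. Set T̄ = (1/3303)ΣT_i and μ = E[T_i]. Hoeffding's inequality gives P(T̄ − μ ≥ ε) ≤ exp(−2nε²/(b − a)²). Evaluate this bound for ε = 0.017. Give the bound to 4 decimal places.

Exponent: 2nε²/(b − a)² = 2·3303·0.017² / 1² = 1.90913.
Bound = exp(−1.90913) = 0.14821.

0.1482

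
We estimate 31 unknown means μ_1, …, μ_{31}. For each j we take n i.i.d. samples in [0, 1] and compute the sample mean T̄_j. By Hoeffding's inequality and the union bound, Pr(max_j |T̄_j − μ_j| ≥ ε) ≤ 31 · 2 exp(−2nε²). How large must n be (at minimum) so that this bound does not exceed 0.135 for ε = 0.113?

Need 2·31·exp(−2nε²) ≤ 0.135, i.e. exp(−2nε²) ≤ 0.135/62.
So 2nε² ≥ ln(62/0.135) = 6.129615.
Hence n ≥ 6.129615/(2·0.113²) = 240.019.
The smallest integer n is 241.

241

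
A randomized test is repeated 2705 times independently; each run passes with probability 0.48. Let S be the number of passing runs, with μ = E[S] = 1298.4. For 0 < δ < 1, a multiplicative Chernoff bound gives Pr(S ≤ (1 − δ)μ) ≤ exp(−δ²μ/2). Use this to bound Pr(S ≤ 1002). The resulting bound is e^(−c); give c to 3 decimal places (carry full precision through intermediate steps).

33.831

Write 1002 = (1 − δ)μ, so δ = 1 − 1002/1298.4 = 0.228281…
Then the exponent is δ²μ/2 = (μ − 1002)²/(2μ) = 33.831238.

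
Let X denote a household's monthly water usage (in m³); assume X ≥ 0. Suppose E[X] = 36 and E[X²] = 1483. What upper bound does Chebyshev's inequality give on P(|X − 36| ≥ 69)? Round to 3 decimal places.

Var(X) = E[X²] − (E[X])² = 1483 − 1296 = 187.
Chebyshev's inequality: P(|X − μ| ≥ t) ≤ Var(X)/t² = 187/4761 = 0.0393.

0.039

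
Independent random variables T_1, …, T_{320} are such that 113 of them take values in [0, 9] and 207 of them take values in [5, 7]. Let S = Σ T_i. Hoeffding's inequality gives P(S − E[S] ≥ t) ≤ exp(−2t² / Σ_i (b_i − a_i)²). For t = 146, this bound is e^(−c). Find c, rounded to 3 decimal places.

Σ(b_i − a_i)² = 113·9² + 207·2² = 9981.
c = 2t² / 9981 = 2·146² / 9981 = 4.2713.

4.271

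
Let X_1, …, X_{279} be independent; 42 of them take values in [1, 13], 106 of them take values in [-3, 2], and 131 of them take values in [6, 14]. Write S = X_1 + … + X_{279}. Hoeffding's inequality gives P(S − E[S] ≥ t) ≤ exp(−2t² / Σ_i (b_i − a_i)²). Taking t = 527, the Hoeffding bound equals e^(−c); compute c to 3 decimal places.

Σ(b_i − a_i)² = 42·12² + 106·5² + 131·8² = 17082.
c = 2t² / 17082 = 2·527² / 17082 = 32.5172.

32.517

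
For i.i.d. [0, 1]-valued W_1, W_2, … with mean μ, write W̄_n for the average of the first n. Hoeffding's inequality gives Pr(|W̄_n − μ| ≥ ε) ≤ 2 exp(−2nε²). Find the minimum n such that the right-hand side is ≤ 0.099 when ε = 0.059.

Require 2·exp(−2nε²) ≤ 0.099, i.e. 2nε² ≥ ln(2/0.099) = 3.005783.
So n ≥ 3.005783 / (2·0.059²) = 431.741.
The smallest integer n is 432.

432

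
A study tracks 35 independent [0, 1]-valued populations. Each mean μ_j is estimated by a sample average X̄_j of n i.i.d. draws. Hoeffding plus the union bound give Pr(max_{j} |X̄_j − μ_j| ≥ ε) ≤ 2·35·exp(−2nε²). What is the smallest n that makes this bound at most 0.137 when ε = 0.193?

84

Need 2·35·exp(−2nε²) ≤ 0.137, i.e. exp(−2nε²) ≤ 0.137/70.
So 2nε² ≥ ln(70/0.137) = 6.236270.
Hence n ≥ 6.236270/(2·0.193²) = 83.711.
The smallest integer n is 84.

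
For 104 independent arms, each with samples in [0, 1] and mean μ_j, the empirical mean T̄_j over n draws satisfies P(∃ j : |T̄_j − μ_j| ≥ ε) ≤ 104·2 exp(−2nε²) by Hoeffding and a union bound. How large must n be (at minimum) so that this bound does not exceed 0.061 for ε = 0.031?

Need 2·104·exp(−2nε²) ≤ 0.061, i.e. exp(−2nε²) ≤ 0.061/208.
So 2nε² ≥ ln(208/0.061) = 8.134419.
Hence n ≥ 8.134419/(2·0.031²) = 4232.268.
The smallest integer n is 4233.

4233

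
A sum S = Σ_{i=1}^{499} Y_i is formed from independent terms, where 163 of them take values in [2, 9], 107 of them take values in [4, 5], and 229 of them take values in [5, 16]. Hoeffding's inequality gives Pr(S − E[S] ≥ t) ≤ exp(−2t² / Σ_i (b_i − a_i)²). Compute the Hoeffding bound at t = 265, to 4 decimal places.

Σ(b_i − a_i)² = 163·7² + 107·1² + 229·11² = 35803.
Exponent = 2·265² / 35803 = 3.92286.
Bound = exp(−3.92286) = 0.01978.

0.0198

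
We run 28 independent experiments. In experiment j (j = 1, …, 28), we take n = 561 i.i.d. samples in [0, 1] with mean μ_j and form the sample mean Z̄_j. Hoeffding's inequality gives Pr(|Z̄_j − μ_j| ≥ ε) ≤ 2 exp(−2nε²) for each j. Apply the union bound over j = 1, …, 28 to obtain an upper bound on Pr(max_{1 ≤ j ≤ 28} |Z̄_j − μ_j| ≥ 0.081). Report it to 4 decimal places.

Per-experiment Hoeffding bound: 2·exp(−2·561·0.081²) = 2·exp(−7.36144) = 0.0012706.
Union bound over 28 events: 28·0.0012706 = 0.03558.

0.0356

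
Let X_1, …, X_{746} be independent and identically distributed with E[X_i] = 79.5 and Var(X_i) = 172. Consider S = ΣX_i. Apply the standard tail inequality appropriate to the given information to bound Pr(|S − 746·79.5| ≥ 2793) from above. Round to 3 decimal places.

With mean and variance of each term known, Chebyshev's inequality bounds the deviation of the sum (or sample mean).
Var(S) = n·Var(X_i) = 746·172 = 128312.
Chebyshev: Pr(|S − 746·79.5| ≥ 2793) ≤ Var(S)/2793² = 128312/7800849 = 0.0164.

0.016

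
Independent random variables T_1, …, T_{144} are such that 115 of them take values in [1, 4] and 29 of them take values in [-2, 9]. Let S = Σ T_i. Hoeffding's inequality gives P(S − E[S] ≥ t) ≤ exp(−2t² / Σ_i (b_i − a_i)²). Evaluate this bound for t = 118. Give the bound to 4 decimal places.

Σ(b_i − a_i)² = 115·3² + 29·11² = 4544.
Exponent = 2·118² / 4544 = 6.12852.
Bound = exp(−6.12852) = 0.00218.

0.0022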